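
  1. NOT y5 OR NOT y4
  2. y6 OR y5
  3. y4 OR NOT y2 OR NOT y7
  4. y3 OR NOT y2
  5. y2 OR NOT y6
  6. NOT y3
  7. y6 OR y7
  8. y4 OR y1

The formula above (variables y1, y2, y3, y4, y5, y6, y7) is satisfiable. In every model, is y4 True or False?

Suppose y4 = true.
From the singleton clause (NOT y5), y5 = false.
From the singleton clause (y6), y6 = true.
From the singleton clause (y2), y2 = true.
From the singleton clause (y3), y3 = true.
Now (NOT y3) is unsatisfied and unit — conflict.
So every satisfying assignment has y4 = False.

False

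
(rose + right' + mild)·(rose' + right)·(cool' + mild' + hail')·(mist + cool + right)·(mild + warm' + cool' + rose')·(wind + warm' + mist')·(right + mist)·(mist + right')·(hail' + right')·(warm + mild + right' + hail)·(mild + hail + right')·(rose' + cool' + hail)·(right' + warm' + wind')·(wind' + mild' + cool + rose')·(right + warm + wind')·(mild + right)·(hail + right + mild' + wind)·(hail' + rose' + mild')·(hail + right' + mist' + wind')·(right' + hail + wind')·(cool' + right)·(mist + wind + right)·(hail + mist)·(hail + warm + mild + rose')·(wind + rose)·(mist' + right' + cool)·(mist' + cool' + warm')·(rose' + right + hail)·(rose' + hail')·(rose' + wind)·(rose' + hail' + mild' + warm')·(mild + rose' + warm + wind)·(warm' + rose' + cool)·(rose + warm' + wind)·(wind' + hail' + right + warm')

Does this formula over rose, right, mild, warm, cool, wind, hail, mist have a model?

Satisfiable

Suppose rose = 0.
From the singleton clause (wind), wind = 1.
Suppose right = 0.
From the singleton clause (mist), mist = 1.
From the singleton clause (warm), warm = 1.
From the singleton clause (mild), mild = 1.
From the singleton clause (cool'), cool = 0.
From the singleton clause (hail'), hail = 0.
Every clause now holds.
A satisfying assignment: rose=0; right=0; mild=1; warm=1; cool=0; wind=1; hail=0; mist=1.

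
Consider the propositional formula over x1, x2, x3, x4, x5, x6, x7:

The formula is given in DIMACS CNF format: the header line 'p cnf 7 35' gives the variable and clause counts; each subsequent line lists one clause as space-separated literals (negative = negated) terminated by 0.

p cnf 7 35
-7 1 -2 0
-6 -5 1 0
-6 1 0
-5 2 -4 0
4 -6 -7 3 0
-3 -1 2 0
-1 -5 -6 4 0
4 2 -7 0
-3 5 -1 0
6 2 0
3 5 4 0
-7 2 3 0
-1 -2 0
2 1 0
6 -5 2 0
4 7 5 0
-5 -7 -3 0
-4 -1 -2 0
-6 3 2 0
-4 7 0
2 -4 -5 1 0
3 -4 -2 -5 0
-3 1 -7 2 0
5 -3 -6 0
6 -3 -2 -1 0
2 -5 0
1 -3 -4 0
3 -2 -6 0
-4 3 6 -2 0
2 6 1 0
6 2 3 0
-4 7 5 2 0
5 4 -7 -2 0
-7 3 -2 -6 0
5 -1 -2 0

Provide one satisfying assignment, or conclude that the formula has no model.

x1: False; x2: True; x3: False; x4: False; x5: True; x6: False; x7: False

Suppose x6 = False.
(x2) alone gives x2 = True.
(¬x1) alone gives x1 = False.
(¬x7) alone gives x7 = False.
(¬x4) alone gives x4 = False.
(x5) alone gives x5 = True.
No clause remains; x3 is free.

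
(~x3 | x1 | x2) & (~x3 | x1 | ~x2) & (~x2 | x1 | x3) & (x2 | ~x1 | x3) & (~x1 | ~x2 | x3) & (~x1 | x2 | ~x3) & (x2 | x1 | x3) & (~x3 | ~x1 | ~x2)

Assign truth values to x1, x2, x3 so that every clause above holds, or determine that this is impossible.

Branch on x3: set x3 = 0.
Branch on x2: set x2 = 0.
From the singleton clause (~x1), x1 = 0.
Now (x1) is unsatisfied and unit — conflict.
Backtrack on x2: now try x2 = 1.
From the singleton clause (x1), x1 = 1.
Now (~x1) is unsatisfied and unit — conflict.
Neither x2 = 1 nor x2 = 0 works.
Backtrack on x3: now try x3 = 1.
Branch on x1: set x1 = 1.
From the singleton clause (x2), x2 = 1.
Now (~x2) is unsatisfied and unit — conflict.
Backtrack on x1: now try x1 = 0.
From the singleton clause (x2), x2 = 1.
Now (~x2) is unsatisfied and unit — conflict.
Neither x1 = 1 nor x1 = 0 works.
Neither x3 = 1 nor x3 = 0 works.

UNSATISFIABLE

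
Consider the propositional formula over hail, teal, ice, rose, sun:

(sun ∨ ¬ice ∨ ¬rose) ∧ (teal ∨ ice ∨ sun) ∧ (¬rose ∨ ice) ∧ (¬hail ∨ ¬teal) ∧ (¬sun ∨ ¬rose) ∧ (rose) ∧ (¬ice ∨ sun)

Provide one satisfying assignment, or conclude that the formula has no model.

UNSATISFIABLE

The clause (rose) is unit, so rose = True.
The clause (ice) is unit, so ice = True.
The clause (sun) is unit, so sun = True.
That conflicts with the unit clause (¬sun).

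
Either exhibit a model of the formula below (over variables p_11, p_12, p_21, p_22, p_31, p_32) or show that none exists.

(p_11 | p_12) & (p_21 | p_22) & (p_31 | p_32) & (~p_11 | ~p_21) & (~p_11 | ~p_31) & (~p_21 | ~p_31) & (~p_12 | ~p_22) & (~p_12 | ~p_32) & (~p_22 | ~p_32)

Suppose p_11 = 1.
(~p_21) alone gives p_21 = 0.
(p_22) alone gives p_22 = 1.
(~p_31) alone gives p_31 = 0.
(p_32) alone gives p_32 = 1.
Now (~p_32) is unsatisfied and unit — conflict.
Undo p_11 and try p_11 = 0.
(p_12) alone gives p_12 = 1.
(~p_22) alone gives p_22 = 0.
(p_21) alone gives p_21 = 1.
(~p_31) alone gives p_31 = 0.
(p_32) alone gives p_32 = 1.
Now (~p_32) is unsatisfied and unit — conflict.
Both values of p_11 lead to a conflict.

UNSATISFIABLE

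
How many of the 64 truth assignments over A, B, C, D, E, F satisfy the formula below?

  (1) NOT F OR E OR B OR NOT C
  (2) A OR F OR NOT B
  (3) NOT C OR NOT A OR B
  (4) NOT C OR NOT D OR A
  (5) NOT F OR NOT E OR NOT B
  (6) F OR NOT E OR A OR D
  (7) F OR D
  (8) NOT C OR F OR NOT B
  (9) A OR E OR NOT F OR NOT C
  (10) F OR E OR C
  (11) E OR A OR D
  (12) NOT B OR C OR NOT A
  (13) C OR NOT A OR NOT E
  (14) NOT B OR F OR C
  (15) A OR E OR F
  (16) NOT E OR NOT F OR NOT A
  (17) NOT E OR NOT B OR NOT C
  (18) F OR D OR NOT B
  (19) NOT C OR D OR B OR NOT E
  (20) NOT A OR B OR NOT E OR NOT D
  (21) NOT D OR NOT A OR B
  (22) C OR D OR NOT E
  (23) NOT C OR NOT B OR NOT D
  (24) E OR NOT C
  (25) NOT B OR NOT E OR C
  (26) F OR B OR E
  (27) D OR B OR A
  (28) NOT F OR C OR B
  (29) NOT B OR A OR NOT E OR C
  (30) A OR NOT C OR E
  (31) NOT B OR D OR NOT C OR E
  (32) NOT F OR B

2

There are 2^6 = 64 truth assignments over (A, B, C, D, E, F).
Split on E. With E = true, the clauses containing E are satisfied and NOT E drops from the rest; 1 of the 2^5 = 32 assignments to the other variables satisfy what remains.
With E = false, by the same count on the reduced clause set, 1 assignment works.
(One model: A=F, B=F, C=F, D=T, E=T, F=F.)
Total: 1 + 1 = 2.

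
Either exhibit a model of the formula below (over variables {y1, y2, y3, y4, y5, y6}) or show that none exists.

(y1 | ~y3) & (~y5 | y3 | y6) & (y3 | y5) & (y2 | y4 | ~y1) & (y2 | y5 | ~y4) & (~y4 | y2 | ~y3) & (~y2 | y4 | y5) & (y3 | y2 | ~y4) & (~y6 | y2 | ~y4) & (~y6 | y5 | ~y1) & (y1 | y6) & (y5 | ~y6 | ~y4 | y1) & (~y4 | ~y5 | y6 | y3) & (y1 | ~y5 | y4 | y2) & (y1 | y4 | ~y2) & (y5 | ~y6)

Try y1 = 1.
Try y3 = 1.
Try y2 = 1.
Try y4 = 1.
Try y6 = 1.
(y5) alone gives y5 = 1.
All clauses are satisfied.

y1 ↦ 1; y2 ↦ 1; y3 ↦ 1; y4 ↦ 1; y5 ↦ 1; y6 ↦ 1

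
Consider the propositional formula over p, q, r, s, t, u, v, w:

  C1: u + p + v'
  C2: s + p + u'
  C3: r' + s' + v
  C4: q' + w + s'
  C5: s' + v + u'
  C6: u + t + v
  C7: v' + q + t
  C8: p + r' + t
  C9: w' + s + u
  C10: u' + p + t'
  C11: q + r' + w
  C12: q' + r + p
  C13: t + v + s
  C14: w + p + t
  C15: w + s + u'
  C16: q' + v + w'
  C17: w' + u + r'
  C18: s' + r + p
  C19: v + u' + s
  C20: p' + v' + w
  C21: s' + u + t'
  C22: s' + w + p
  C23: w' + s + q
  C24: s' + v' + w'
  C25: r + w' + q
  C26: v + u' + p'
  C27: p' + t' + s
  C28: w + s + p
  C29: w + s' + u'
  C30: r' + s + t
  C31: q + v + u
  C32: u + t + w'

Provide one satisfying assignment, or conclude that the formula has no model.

p: 1; q: 1; r: 0; s: 0; t: 0; u: 1; v: 1; w: 1

Suppose u = 1.
Suppose s = 0.
(p) alone gives p = 1.
(w) alone gives w = 1.
(v) alone gives v = 1.
(q) alone gives q = 1.
(t') alone gives t = 0.
(r') alone gives r = 0.
Every clause now holds.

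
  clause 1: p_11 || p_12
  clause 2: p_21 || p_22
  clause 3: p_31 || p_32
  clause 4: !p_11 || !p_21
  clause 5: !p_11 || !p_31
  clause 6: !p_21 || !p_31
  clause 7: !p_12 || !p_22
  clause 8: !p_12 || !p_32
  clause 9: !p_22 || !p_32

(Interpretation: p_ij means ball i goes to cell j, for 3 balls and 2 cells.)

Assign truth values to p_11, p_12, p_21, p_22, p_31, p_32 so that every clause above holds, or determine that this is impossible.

Suppose p_11 = true.
The clause (!p_21) is unit, so p_21 = false.
The clause (p_22) is unit, so p_22 = true.
The clause (!p_31) is unit, so p_31 = false.
The clause (p_32) is unit, so p_32 = true.
But (!p_32) is also a unit clause — contradiction.
So p_11 must be the other value — set p_11 = false.
The clause (p_12) is unit, so p_12 = true.
The clause (!p_22) is unit, so p_22 = false.
The clause (p_21) is unit, so p_21 = true.
The clause (!p_31) is unit, so p_31 = false.
The clause (p_32) is unit, so p_32 = true.
But (!p_32) is also a unit clause — contradiction.
Both values of p_11 lead to a conflict.

UNSATISFIABLE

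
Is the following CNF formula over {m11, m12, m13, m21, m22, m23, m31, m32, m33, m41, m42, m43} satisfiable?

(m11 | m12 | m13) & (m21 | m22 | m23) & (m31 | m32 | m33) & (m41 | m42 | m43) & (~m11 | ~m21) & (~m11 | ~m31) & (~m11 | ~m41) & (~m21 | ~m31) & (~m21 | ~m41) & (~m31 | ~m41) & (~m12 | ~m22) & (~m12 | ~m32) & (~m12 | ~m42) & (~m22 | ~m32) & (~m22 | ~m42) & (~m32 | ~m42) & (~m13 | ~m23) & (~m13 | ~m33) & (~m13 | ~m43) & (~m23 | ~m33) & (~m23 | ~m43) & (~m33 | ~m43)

Case m11 = 0:
Case m12 = 1:
From the singleton clause (~m22), m22 = 0.
From the singleton clause (~m32), m32 = 0.
From the singleton clause (~m42), m42 = 0.
Case m21 = 1:
From the singleton clause (~m31), m31 = 0.
From the singleton clause (m33), m33 = 1.
From the singleton clause (~m41), m41 = 0.
From the singleton clause (m43), m43 = 1.
That conflicts with the unit clause (~m43).
Undo m21 and try m21 = 0.
From the singleton clause (m23), m23 = 1.
From the singleton clause (~m13), m13 = 0.
From the singleton clause (~m33), m33 = 0.
From the singleton clause (m31), m31 = 1.
From the singleton clause (~m41), m41 = 0.
From the singleton clause (m43), m43 = 1.
That conflicts with the unit clause (~m43).
Neither m21 = 1 nor m21 = 0 works.
Undo m12 and try m12 = 0.
From the singleton clause (m13), m13 = 1.
From the singleton clause (~m23), m23 = 0.
From the singleton clause (~m33), m33 = 0.
From the singleton clause (~m43), m43 = 0.
Case m21 = 1:
From the singleton clause (~m31), m31 = 0.
From the singleton clause (m32), m32 = 1.
From the singleton clause (~m41), m41 = 0.
From the singleton clause (m42), m42 = 1.
That conflicts with the unit clause (~m42).
Undo m21 and try m21 = 0.
From the singleton clause (m22), m22 = 1.
From the singleton clause (~m32), m32 = 0.
From the singleton clause (m31), m31 = 1.
From the singleton clause (~m41), m41 = 0.
From the singleton clause (m42), m42 = 1.
That conflicts with the unit clause (~m42).
Neither m21 = 1 nor m21 = 0 works.
Neither m12 = 1 nor m12 = 0 works.
Undo m11 and try m11 = 1.
From the singleton clause (~m21), m21 = 0.
From the singleton clause (~m31), m31 = 0.
From the singleton clause (~m41), m41 = 0.
Case m22 = 1:
From the singleton clause (~m12), m12 = 0.
From the singleton clause (~m32), m32 = 0.
From the singleton clause (m33), m33 = 1.
From the singleton clause (~m42), m42 = 0.
From the singleton clause (m43), m43 = 1.
That conflicts with the unit clause (~m43).
Undo m22 and try m22 = 0.
From the singleton clause (m23), m23 = 1.
From the singleton clause (~m13), m13 = 0.
From the singleton clause (~m33), m33 = 0.
From the singleton clause (m32), m32 = 1.
From the singleton clause (~m12), m12 = 0.
From the singleton clause (~m42), m42 = 0.
From the singleton clause (m43), m43 = 1.
That conflicts with the unit clause (~m43).
Neither m22 = 1 nor m22 = 0 works.
Neither m11 = 1 nor m11 = 0 works.
No assignment satisfies every clause.

No, unsatisfiable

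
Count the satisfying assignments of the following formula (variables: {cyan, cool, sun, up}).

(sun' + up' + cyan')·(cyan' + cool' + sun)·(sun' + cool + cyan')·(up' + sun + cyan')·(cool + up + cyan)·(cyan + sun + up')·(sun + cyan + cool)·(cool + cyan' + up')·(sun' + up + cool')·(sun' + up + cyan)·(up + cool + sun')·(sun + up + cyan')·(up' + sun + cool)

There are 2^4 = 16 truth assignments over (cyan, cool, sun, up).
Split on cool. With cool = 1, the clauses containing cool are satisfied and cool' drops from the rest; 2 of the 2^3 = 8 assignments to the other variables satisfy what remains.
With cool = 0, by the same count on the reduced clause set, 1 assignment works.
(One model: cyan=F, cool=F, sun=T, up=T.)
Total: 2 + 1 = 3.

3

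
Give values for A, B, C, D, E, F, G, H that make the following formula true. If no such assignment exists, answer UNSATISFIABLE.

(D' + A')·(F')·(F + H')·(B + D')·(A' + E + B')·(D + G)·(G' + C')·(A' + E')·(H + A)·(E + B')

(F') alone gives F = 0.
(H') alone gives H = 0.
(A) alone gives A = 1.
(D') alone gives D = 0.
(G) alone gives G = 1.
(C') alone gives C = 0.
(E') alone gives E = 0.
(B') alone gives B = 0.
This assignment satisfies each clause.

A: 1, B: 0, C: 0, D: 0, E: 0, F: 0, G: 1, H: 0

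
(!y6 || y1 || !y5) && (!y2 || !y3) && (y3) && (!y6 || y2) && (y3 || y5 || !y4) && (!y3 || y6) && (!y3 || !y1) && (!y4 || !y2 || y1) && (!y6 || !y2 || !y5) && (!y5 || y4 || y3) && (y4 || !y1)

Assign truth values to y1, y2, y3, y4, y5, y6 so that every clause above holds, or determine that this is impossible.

UNSATISFIABLE

From the singleton clause (y3), y3 = true.
From the singleton clause (!y2), y2 = false.
From the singleton clause (!y6), y6 = false.
But (y6) is also a unit clause — contradiction.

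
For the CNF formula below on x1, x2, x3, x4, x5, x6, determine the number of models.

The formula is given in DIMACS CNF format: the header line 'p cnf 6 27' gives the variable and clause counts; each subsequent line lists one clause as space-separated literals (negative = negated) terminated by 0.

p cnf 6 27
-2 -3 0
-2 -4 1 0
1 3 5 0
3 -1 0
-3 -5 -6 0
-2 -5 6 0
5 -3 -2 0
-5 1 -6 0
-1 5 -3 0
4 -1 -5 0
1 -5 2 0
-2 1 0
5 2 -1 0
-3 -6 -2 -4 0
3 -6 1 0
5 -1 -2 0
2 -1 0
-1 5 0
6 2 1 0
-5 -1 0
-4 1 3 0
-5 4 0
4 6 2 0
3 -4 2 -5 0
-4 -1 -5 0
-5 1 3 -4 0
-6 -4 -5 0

There are 2^6 = 64 truth assignments over (x1, x2, x3, x4, x5, x6).
Split on x3. With x3 = True, the clauses containing x3 are satisfied and ¬x3 drops from the rest; 2 of the 2^5 = 32 assignments to the other variables satisfy what remains.
With x3 = False, by the same count on the reduced clause set, 0 assignments work.
Total: 2 + 0 = 2.

2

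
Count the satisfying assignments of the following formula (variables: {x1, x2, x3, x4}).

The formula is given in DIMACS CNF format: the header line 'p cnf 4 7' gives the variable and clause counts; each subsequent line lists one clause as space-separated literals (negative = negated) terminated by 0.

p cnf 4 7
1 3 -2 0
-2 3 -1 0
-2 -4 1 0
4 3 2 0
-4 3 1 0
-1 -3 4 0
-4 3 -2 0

There are 2^4 = 16 truth assignments over (x1, x2, x3, x4).
Check each against the 7 clauses (columns in the order x1, x2, x3, x4):
  F F F F  ✗ fails (x4 ∨ x3 ∨ x2)
  F F F T  ✗ fails (¬x4 ∨ x3 ∨ x1)
  F F T F  ✓ satisfies all
  F F T T  ✓ satisfies all
  F T F F  ✗ fails (x1 ∨ x3 ∨ ¬x2)
  F T F T  ✗ fails (x1 ∨ x3 ∨ ¬x2)
  F T T F  ✓ satisfies all
  F T T T  ✗ fails (¬x2 ∨ ¬x4 ∨ x1)
  T F F F  ✗ fails (x4 ∨ x3 ∨ x2)
  T F F T  ✓ satisfies all
  T F T F  ✗ fails (¬x1 ∨ ¬x3 ∨ x4)
  T F T T  ✓ satisfies all
  T T F F  ✗ fails (¬x2 ∨ x3 ∨ ¬x1)
  T T F T  ✗ fails (¬x2 ∨ x3 ∨ ¬x1)
  T T T F  ✗ fails (¬x1 ∨ ¬x3 ∨ x4)
  T T T T  ✓ satisfies all
6 of the 16 rows are models.

6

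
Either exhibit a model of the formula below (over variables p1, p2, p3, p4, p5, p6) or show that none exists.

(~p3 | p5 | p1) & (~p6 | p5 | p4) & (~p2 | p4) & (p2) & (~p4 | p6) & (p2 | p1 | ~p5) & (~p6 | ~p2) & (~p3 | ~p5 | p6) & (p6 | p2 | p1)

Unit clause (p2) forces p2 = 1.
Unit clause (p4) forces p4 = 1.
Unit clause (p6) forces p6 = 1.
Now (~p6) is unsatisfied and unit — conflict.

UNSATISFIABLE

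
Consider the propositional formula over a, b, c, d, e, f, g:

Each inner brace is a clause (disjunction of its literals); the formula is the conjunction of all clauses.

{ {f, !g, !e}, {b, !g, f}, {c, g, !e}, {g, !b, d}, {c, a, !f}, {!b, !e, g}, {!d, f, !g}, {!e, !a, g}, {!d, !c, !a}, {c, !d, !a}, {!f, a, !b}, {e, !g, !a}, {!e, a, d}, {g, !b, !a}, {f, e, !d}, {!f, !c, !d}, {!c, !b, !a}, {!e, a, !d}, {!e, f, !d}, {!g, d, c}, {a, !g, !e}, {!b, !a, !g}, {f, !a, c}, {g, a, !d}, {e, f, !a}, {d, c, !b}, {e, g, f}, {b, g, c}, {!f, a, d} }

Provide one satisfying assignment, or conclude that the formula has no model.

a=true,  b=false,  c=true,  d=false,  e=false,  f=true,  g=false

Try f = true.
Try c = true.
From the singleton clause (!d), d = false.
From the singleton clause (a), a = true.
From the singleton clause (!b), b = false.
Try e = false.
From the singleton clause (!g), g = false.
This assignment satisfies each clause.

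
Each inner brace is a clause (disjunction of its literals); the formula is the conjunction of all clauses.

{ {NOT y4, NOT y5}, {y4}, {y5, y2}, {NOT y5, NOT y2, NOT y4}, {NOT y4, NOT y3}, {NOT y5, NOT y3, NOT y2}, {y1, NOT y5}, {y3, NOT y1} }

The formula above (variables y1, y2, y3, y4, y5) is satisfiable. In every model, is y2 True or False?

True

Suppose y2 = false.
(y4) alone gives y4 = true.
(NOT y5) alone gives y5 = false.
But (y5) is also a unit clause — contradiction.
So every satisfying assignment has y2 = True.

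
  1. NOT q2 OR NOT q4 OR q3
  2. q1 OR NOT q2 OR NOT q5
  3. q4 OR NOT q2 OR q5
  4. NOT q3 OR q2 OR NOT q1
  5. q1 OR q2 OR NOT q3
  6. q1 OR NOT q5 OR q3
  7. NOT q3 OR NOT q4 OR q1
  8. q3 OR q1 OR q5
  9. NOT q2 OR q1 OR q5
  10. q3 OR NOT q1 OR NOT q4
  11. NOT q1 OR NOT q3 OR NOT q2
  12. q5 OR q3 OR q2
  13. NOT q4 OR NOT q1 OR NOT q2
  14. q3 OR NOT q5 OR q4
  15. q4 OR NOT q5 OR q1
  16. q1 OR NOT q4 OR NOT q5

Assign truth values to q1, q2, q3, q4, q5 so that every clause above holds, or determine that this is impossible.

UNSATISFIABLE

Branch on q2: set q2 = false.
Branch on q3: set q3 = false.
Unit clause (q5) forces q5 = true.
Unit clause (q1) forces q1 = true.
Unit clause (NOT q4) forces q4 = false.
That conflicts with the unit clause (q4).
Undo q3 and try q3 = true.
Unit clause (NOT q1) forces q1 = false.
That conflicts with the unit clause (q1).
Both values of q3 lead to a conflict.
Undo q2 and try q2 = true.
Branch on q4: set q4 = false.
Unit clause (q5) forces q5 = true.
Unit clause (q1) forces q1 = true.
Unit clause (NOT q3) forces q3 = false.
That conflicts with the unit clause (q3).
Undo q4 and try q4 = true.
Unit clause (q3) forces q3 = true.
Unit clause (q1) forces q1 = true.
That conflicts with the unit clause (NOT q1).
Both values of q4 lead to a conflict.
Both values of q2 lead to a conflict.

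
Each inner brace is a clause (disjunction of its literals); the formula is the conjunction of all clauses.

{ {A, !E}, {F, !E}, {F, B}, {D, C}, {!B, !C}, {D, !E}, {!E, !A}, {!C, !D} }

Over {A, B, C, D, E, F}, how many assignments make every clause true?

There are 2^6 = 64 truth assignments over (A, B, C, D, E, F).
Split on B. With B = true, the clauses containing B are satisfied and !B drops from the rest; 4 of the 2^5 = 32 assignments to the other variables satisfy what remains.
With B = false, by the same count on the reduced clause set, 4 assignments work.
(One model: A=F, B=F, C=F, D=T, E=F, F=T.)
Total: 4 + 4 = 8.

8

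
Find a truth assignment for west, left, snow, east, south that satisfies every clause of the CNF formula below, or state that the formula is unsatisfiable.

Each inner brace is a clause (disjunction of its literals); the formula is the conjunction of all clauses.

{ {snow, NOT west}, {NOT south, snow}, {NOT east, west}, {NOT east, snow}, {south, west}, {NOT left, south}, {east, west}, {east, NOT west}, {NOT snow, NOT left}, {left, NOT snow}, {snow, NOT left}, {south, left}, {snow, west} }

Branch on snow: set snow = true.
(NOT left) alone gives left = false.
But (left) is also a unit clause — contradiction.
Backtrack on snow: now try snow = false.
(NOT west) alone gives west = false.
But (west) is also a unit clause — contradiction.
Either choice for snow ends in contradiction.

UNSATISFIABLE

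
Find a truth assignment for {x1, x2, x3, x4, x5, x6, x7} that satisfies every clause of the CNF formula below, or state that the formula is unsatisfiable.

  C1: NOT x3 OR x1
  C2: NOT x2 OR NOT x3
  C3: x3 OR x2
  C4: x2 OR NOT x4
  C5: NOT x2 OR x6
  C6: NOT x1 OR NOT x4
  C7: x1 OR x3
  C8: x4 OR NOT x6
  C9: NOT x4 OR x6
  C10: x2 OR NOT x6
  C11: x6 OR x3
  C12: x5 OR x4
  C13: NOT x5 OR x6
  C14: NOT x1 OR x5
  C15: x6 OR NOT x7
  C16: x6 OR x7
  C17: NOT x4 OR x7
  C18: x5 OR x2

Branch on x3: set x3 = false.
From the singleton clause (x2), x2 = true.
From the singleton clause (x6), x6 = true.
From the singleton clause (x1), x1 = true.
From the singleton clause (NOT x4), x4 = false.
But (x4) is also a unit clause — contradiction.
That branch fails; take x3 = true instead.
From the singleton clause (x1), x1 = true.
From the singleton clause (NOT x2), x2 = false.
From the singleton clause (NOT x4), x4 = false.
From the singleton clause (NOT x6), x6 = false.
From the singleton clause (x5), x5 = true.
But (NOT x5) is also a unit clause — contradiction.
Both values of x3 lead to a conflict.

UNSATISFIABLE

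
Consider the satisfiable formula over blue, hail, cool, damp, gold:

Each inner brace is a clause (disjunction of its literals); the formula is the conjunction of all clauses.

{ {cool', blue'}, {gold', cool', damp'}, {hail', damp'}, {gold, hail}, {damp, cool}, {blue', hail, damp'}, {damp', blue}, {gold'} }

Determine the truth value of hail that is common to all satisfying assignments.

Suppose hail = 0.
Unit clause (gold) forces gold = 1.
That conflicts with the unit clause (gold').
So every satisfying assignment has hail = True.

True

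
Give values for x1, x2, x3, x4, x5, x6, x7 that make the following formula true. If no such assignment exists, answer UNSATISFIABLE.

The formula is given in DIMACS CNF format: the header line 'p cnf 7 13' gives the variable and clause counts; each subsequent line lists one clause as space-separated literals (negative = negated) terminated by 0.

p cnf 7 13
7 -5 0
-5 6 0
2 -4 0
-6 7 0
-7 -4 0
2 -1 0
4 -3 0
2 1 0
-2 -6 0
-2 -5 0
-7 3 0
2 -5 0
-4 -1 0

Case x7 = False:
Unit clause (¬x5) forces x5 = False.
Unit clause (¬x6) forces x6 = False.
Case x2 = True:
Case x4 = False:
Unit clause (¬x3) forces x3 = False.
No clause remains; x1 is free.

x1: False,  x2: True,  x3: False,  x4: False,  x5: False,  x6: False,  x7: False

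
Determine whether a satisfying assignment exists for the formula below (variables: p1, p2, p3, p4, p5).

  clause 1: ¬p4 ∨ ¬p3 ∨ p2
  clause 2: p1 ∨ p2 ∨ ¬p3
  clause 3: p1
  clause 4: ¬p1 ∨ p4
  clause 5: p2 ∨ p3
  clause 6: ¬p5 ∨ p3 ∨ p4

Yes, satisfiable

The clause (p1) is unit, so p1 = True.
The clause (p4) is unit, so p4 = True.
Try p3 = False.
The clause (p2) is unit, so p2 = True.
Every clause is now satisfied; p5 is unconstrained.
A satisfying assignment: p1: True; p2: True; p3: False; p4: True; p5: True.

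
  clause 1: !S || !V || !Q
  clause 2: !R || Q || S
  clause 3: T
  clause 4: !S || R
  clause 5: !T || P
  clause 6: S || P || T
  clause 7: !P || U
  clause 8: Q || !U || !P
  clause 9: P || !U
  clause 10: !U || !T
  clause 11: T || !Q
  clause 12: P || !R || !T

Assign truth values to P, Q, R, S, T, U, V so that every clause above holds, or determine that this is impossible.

UNSATISFIABLE

Unit clause (T) forces T = true.
Unit clause (P) forces P = true.
Unit clause (U) forces U = true.
But (!U) is also a unit clause — contradiction.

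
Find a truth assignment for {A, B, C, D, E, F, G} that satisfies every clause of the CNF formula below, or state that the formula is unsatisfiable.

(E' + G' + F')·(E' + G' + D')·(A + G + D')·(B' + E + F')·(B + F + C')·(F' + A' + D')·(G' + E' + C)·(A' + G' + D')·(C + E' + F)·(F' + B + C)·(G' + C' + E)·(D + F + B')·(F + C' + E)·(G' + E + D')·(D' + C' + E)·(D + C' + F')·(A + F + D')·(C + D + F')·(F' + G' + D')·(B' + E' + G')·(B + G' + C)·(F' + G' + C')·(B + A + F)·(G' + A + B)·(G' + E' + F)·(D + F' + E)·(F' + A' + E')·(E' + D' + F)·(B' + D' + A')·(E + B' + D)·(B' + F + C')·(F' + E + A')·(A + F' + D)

Branch on E: set E = 0.
Branch on B: set B = 0.
Branch on F: set F = 0.
(C') alone gives C = 0.
(G') alone gives G = 0.
(A) alone gives A = 1.
Every clause is now satisfied; D is unconstrained.

A ↦ 1; B ↦ 0; C ↦ 0; D ↦ 1; E ↦ 0; F ↦ 0; G ↦ 0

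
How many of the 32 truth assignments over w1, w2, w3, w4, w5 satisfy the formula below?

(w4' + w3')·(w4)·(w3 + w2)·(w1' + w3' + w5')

4

There are 2^5 = 32 truth assignments over (w1, w2, w3, w4, w5).
Split on w2. With w2 = 1, the clauses containing w2 are satisfied and w2' drops from the rest; 4 of the 2^4 = 16 assignments to the other variables satisfy what remains.
With w2 = 0, by the same count on the reduced clause set, 0 assignments work.
(One model: w1=F, w2=T, w3=F, w4=T, w5=F.)
Total: 4 + 0 = 4.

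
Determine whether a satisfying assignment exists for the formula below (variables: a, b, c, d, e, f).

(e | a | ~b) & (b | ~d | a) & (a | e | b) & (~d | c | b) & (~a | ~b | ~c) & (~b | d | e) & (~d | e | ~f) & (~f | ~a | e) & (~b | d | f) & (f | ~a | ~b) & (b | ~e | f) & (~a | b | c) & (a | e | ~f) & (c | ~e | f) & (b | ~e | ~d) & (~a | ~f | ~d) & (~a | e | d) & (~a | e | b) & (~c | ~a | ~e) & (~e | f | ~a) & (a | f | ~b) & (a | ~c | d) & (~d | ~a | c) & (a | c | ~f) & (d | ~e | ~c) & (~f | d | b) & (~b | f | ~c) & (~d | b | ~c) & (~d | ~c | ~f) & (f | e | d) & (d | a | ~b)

Case e = 1:
Case b = 1:
Case a = 1:
The clause (~c) is unit, so c = 0.
The clause (f) is unit, so f = 1.
The clause (~d) is unit, so d = 0.
Every clause now holds.
A satisfying assignment: a: 1, b: 1, c: 0, d: 0, e: 1, f: 1.

Yes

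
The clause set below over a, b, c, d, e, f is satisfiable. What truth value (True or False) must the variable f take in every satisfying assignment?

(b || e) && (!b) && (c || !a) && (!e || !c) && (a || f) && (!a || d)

Suppose f = false.
From the singleton clause (!b), b = false.
From the singleton clause (e), e = true.
From the singleton clause (!c), c = false.
From the singleton clause (!a), a = false.
But (a) is also a unit clause — contradiction.
So every satisfying assignment has f = True.

True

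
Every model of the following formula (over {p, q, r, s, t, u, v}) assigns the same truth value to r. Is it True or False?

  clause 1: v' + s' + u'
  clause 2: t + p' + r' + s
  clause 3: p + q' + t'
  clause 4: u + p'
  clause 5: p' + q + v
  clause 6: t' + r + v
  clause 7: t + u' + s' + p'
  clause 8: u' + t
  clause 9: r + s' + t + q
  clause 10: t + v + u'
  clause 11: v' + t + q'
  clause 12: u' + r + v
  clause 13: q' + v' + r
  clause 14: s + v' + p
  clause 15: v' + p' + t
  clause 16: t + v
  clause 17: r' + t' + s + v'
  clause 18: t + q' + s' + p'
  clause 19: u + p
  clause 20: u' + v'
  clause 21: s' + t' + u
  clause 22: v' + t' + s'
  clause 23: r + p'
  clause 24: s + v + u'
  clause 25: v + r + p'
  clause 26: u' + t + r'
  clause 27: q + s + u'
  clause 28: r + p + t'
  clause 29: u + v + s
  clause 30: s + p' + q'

Suppose r = 0.
Unit clause (p') forces p = 0.
Unit clause (u) forces u = 1.
Unit clause (t) forces t = 1.
But (t') is also a unit clause — contradiction.
So every satisfying assignment has r = True.

True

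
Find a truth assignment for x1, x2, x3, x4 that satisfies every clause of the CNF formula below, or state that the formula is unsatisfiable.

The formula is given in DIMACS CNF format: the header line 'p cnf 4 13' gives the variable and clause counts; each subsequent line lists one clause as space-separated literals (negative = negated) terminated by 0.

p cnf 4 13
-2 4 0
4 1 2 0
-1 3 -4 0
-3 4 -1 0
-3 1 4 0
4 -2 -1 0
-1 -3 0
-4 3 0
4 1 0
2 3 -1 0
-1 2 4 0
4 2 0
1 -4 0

Case x2 = False:
(x4) alone gives x4 = True.
(x3) alone gives x3 = True.
(¬x1) alone gives x1 = False.
But (x1) is also a unit clause — contradiction.
So x2 must be the other value — set x2 = True.
(x4) alone gives x4 = True.
(x3) alone gives x3 = True.
(¬x1) alone gives x1 = False.
But (x1) is also a unit clause — contradiction.
Both values of x2 lead to a conflict.

UNSATISFIABLE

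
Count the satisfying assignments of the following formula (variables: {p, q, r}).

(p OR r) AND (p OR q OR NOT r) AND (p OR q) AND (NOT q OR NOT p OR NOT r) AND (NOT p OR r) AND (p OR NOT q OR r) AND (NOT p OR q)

1

There are 2^3 = 8 truth assignments over (p, q, r).
Split on q. With q = true, the clauses containing q are satisfied and NOT q drops from the rest; 1 of the 2^2 = 4 assignments to the other variables satisfy what remains.
With q = false, by the same count on the reduced clause set, 0 assignments work.
Total: 1 + 0 = 1.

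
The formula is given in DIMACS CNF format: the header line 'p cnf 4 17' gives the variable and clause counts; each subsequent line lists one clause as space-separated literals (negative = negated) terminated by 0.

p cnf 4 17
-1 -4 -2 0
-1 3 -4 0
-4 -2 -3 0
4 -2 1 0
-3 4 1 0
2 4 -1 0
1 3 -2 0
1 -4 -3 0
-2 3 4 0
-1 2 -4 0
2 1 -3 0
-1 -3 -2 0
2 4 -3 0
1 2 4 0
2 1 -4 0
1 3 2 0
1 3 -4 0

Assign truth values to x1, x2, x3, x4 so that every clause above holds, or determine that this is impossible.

Branch on x1: set x1 = False.
Branch on x4: set x4 = True.
Unit clause (¬x3) forces x3 = False.
But (x3) is also a unit clause — contradiction.
So x4 must be the other value — set x4 = False.
Unit clause (¬x2) forces x2 = False.
But (x2) is also a unit clause — contradiction.
Neither x4 = True nor x4 = False works.
So x1 must be the other value — set x1 = True.
Branch on x4: set x4 = False.
Unit clause (x2) forces x2 = True.
Unit clause (x3) forces x3 = True.
But (¬x3) is also a unit clause — contradiction.
So x4 must be the other value — set x4 = True.
Unit clause (¬x2) forces x2 = False.
But (x2) is also a unit clause — contradiction.
Neither x4 = True nor x4 = False works.
Neither x1 = True nor x1 = False works.

UNSATISFIABLE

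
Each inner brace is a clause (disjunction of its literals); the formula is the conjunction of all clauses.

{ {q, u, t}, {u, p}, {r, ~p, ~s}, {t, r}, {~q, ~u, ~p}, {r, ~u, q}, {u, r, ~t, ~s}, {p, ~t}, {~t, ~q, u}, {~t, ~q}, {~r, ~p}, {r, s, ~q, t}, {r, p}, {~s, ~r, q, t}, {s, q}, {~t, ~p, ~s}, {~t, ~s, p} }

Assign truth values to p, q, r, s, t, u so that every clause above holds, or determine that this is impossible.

Branch on u: set u = 1.
Branch on t: set t = 0.
(r) alone gives r = 1.
(~p) alone gives p = 0.
Branch on s: set s = 1.
(q) alone gives q = 1.
All clauses are satisfied.

p ↦ 0,  q ↦ 1,  r ↦ 1,  s ↦ 1,  t ↦ 0,  u ↦ 1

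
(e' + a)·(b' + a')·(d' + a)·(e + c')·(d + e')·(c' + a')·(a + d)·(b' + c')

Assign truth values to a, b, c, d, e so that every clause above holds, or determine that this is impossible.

Suppose e = 1.
Unit clause (a) forces a = 1.
Unit clause (b') forces b = 0.
Unit clause (d) forces d = 1.
Unit clause (c') forces c = 0.
All clauses are satisfied.

a: 1,  b: 0,  c: 0,  d: 1,  e: 1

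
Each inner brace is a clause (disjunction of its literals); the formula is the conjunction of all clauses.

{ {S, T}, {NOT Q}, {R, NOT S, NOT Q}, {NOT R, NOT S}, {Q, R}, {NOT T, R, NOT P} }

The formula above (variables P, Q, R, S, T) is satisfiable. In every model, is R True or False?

True

Suppose R = false.
Unit clause (NOT Q) forces Q = false.
That conflicts with the unit clause (Q).
So every satisfying assignment has R = True.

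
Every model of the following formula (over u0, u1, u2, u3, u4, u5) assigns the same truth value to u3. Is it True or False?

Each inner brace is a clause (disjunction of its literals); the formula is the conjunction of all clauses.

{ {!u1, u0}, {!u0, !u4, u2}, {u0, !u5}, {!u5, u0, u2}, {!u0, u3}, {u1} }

Suppose u3 = false.
Unit clause (!u0) forces u0 = false.
Unit clause (!u1) forces u1 = false.
That conflicts with the unit clause (u1).
So every satisfying assignment has u3 = True.

True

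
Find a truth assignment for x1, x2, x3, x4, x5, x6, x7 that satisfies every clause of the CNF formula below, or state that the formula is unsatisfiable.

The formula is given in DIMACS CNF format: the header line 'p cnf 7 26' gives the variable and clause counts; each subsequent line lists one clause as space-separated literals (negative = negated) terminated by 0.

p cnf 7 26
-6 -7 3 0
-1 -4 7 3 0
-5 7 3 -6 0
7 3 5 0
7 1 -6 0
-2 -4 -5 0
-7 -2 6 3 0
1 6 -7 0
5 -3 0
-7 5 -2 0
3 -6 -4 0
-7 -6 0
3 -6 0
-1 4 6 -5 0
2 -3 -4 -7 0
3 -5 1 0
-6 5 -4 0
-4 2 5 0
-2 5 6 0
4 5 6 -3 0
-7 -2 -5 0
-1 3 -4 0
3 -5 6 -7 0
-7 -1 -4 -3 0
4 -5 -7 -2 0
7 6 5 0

x1=True; x2=False; x3=False; x4=False; x5=False; x6=False; x7=True

Case x5 = False:
The clause (¬x3) is unit, so x3 = False.
The clause (x7) is unit, so x7 = True.
The clause (¬x6) is unit, so x6 = False.
The clause (¬x2) is unit, so x2 = False.
The clause (x1) is unit, so x1 = True.
The clause (¬x4) is unit, so x4 = False.
This assignment satisfies each clause.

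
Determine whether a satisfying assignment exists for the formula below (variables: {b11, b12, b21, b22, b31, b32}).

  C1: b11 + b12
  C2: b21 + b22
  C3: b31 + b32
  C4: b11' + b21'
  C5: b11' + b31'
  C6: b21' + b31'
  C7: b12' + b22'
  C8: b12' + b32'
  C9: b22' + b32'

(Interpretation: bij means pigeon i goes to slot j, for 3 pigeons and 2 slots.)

No

Try b11 = 1.
Unit clause (b21') forces b21 = 0.
Unit clause (b22) forces b22 = 1.
Unit clause (b31') forces b31 = 0.
Unit clause (b32) forces b32 = 1.
That conflicts with the unit clause (b32').
Backtrack on b11: now try b11 = 0.
Unit clause (b12) forces b12 = 1.
Unit clause (b22') forces b22 = 0.
Unit clause (b21) forces b21 = 1.
Unit clause (b31') forces b31 = 0.
Unit clause (b32) forces b32 = 1.
That conflicts with the unit clause (b32').
Either choice for b11 ends in contradiction.
No assignment satisfies every clause.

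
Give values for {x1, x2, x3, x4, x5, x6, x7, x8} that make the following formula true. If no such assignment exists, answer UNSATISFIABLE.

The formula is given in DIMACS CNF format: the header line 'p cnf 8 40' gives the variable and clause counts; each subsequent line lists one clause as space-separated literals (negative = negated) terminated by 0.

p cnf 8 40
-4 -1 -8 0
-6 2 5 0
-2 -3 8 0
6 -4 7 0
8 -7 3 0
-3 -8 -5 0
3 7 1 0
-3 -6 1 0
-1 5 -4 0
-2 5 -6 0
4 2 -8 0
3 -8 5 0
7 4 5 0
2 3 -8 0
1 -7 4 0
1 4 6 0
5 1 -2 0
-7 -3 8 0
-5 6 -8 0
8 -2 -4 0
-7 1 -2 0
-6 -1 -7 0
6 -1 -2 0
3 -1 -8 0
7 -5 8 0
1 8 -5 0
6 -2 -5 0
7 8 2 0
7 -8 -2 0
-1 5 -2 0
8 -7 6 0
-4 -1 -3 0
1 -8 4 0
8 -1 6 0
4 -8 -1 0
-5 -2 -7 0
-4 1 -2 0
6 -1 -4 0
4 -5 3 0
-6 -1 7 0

Case x4 = True:
Case x1 = False:
(¬x2) alone gives x2 = False.
Case x6 = False:
(x7) alone gives x7 = True.
(x8) alone gives x8 = True.
(x3) alone gives x3 = True.
(¬x5) alone gives x5 = False.
All clauses are satisfied.

x1 ↦ False,  x2 ↦ False,  x3 ↦ True,  x4 ↦ True,  x5 ↦ False,  x6 ↦ False,  x7 ↦ True,  x8 ↦ True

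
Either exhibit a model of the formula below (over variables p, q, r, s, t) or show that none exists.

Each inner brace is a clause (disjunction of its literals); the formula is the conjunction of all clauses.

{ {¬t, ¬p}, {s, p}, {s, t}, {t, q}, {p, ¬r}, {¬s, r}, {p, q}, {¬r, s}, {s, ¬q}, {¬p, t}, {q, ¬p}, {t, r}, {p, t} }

Branch on t: set t = False.
From the singleton clause (s), s = True.
From the singleton clause (q), q = True.
From the singleton clause (r), r = True.
From the singleton clause (p), p = True.
Now (¬p) is unsatisfied and unit — conflict.
That branch fails; take t = True instead.
From the singleton clause (¬p), p = False.
From the singleton clause (s), s = True.
From the singleton clause (¬r), r = False.
Now (r) is unsatisfied and unit — conflict.
Both values of t lead to a conflict.

UNSATISFIABLE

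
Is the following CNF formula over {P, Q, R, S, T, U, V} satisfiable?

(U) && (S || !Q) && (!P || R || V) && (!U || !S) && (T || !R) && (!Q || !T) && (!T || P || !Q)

Satisfiable

Unit clause (U) forces U = true.
Unit clause (!S) forces S = false.
Unit clause (!Q) forces Q = false.
Try T = true.
Try P = true.
Try R = true.
No clause remains; V is free.
A satisfying assignment: P: true,  Q: false,  R: true,  S: false,  T: true,  U: true,  V: false.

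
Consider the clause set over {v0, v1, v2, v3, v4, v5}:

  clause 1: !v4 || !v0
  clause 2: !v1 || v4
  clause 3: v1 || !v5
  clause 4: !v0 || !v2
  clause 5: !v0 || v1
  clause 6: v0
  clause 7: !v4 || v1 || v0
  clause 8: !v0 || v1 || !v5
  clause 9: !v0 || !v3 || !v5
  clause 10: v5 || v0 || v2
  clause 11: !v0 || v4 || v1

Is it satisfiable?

No, unsatisfiable

From the singleton clause (v0), v0 = true.
From the singleton clause (!v4), v4 = false.
From the singleton clause (!v1), v1 = false.
But (v1) is also a unit clause — contradiction.
No assignment satisfies every clause.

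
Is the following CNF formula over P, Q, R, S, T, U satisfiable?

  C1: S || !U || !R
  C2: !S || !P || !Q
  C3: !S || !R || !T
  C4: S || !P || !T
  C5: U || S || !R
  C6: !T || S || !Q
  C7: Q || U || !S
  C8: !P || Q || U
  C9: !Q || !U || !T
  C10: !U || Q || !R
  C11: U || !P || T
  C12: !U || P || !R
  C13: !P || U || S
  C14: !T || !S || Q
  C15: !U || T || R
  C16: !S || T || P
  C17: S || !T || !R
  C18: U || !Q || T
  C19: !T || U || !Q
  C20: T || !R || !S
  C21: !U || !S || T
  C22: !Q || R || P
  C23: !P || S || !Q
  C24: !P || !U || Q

Yes, satisfiable

Try S = false.
Try U = true.
From the singleton clause (!R), R = false.
From the singleton clause (T), T = true.
From the singleton clause (!P), P = false.
From the singleton clause (!Q), Q = false.
All clauses are satisfied.
A satisfying assignment: P: false; Q: false; R: false; S: false; T: true; U: true.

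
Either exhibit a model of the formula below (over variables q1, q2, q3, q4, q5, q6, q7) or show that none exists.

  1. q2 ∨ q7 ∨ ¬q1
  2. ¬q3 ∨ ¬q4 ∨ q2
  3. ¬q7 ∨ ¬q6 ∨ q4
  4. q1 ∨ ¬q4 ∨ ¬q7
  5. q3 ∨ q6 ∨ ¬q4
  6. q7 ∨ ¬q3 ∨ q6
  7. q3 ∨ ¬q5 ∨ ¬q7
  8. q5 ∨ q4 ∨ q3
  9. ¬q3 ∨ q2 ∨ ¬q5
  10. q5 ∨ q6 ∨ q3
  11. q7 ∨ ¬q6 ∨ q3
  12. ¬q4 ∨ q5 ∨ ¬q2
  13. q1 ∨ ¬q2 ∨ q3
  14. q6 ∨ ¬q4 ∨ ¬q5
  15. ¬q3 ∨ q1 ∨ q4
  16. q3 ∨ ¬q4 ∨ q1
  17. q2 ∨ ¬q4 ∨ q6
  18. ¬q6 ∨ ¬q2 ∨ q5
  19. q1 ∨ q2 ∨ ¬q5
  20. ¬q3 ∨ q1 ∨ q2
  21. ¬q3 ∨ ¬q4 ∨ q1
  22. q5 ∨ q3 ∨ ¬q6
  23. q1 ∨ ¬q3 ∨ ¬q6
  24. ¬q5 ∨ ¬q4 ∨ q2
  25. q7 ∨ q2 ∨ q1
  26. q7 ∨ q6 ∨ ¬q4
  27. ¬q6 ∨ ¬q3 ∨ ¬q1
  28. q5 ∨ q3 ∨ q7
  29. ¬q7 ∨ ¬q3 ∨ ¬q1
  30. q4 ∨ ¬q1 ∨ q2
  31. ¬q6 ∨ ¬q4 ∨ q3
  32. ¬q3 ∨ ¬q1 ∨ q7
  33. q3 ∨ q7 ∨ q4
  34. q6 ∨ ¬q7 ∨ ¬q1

Try q2 = True.
Try q4 = False.
Try q7 = False.
From the singleton clause (q3), q3 = True.
From the singleton clause (q6), q6 = True.
From the singleton clause (q1), q1 = True.
But (¬q1) is also a unit clause — contradiction.
That branch fails; take q7 = True instead.
From the singleton clause (¬q6), q6 = False.
From the singleton clause (¬q1), q1 = False.
From the singleton clause (q3), q3 = True.
But (¬q3) is also a unit clause — contradiction.
Neither q7 = True nor q7 = False works.
That branch fails; take q4 = True instead.
From the singleton clause (q5), q5 = True.
From the singleton clause (q6), q6 = True.
From the singleton clause (q3), q3 = True.
From the singleton clause (q1), q1 = True.
But (¬q1) is also a unit clause — contradiction.
Neither q4 = True nor q4 = False works.
That branch fails; take q2 = False instead.
Try q7 = True.
Try q3 = False.
From the singleton clause (¬q5), q5 = False.
From the singleton clause (q4), q4 = True.
From the singleton clause (q1), q1 = True.
From the singleton clause (q6), q6 = True.
But (¬q6) is also a unit clause — contradiction.
That branch fails; take q3 = True instead.
From the singleton clause (¬q4), q4 = False.
From the singleton clause (¬q6), q6 = False.
From the singleton clause (¬q5), q5 = False.
From the singleton clause (q1), q1 = True.
But (¬q1) is also a unit clause — contradiction.
Neither q3 = True nor q3 = False works.
That branch fails; take q7 = False instead.
From the singleton clause (¬q1), q1 = False.
But (q1) is also a unit clause — contradiction.
Neither q7 = True nor q7 = False works.
Neither q2 = True nor q2 = False works.

UNSATISFIABLE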